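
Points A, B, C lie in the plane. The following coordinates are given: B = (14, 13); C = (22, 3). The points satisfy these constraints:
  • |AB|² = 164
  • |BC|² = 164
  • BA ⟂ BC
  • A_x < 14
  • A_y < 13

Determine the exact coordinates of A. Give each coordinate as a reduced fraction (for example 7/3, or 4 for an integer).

A = (4, 5)

1. A_x = 4  [[BA ⟂ BC ⇒ 8x-10y+18=0] ∩ [|A−(14, 13)|²=164]]
2. A_y = 5  [[BA ⟂ BC ⇒ 8x-10y+18=0] ∩ [|A−(14, 13)|²=164]]
   so A = (4, 5)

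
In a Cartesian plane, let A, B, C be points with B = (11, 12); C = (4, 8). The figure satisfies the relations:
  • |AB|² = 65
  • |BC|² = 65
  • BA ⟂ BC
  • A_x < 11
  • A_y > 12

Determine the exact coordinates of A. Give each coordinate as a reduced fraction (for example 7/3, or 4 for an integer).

A = (7, 19)

1. A_x = 7  [[BA ⟂ BC ⇒ -7x-4y+125=0] ∩ [|A−(11, 12)|²=65]]
2. A_y = 19  [[BA ⟂ BC ⇒ -7x-4y+125=0] ∩ [|A−(11, 12)|²=65]]
   so A = (7, 19)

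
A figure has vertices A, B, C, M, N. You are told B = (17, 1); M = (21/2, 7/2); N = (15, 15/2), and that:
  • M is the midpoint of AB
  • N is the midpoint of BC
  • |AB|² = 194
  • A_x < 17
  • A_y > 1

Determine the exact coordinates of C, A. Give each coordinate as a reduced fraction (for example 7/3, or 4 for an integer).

1. A_x = 4  [A = 2·M−B = 2·(21/2, 7/2)−(17, 1)]
2. A_y = 6  [A = 2·M−B = 2·(21/2, 7/2)−(17, 1)]
   so A = (4, 6)
3. C_x = 13  [C = 2·N−B = 2·(15, 15/2)−(17, 1)]
4. C_y = 14  [C = 2·N−B = 2·(15, 15/2)−(17, 1)]
   so C = (13, 14)

C = (13, 14)
A = (4, 6)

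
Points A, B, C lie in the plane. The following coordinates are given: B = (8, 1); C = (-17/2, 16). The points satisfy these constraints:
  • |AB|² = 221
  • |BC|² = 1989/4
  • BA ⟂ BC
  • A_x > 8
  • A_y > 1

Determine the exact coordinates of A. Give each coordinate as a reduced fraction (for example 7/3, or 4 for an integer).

A = (18, 12)

1. A_x = 18  [[BA ⟂ BC ⇒ -33/2x+15y+117=0] ∩ [|A−(8, 1)|²=221]]
2. A_y = 12  [[BA ⟂ BC ⇒ -33/2x+15y+117=0] ∩ [|A−(8, 1)|²=221]]
   so A = (18, 12)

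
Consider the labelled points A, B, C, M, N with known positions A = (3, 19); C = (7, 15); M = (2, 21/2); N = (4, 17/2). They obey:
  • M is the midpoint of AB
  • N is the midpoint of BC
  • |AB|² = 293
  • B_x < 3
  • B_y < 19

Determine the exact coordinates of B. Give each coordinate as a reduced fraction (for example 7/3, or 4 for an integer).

1. B_x = 1  [B = 2·M−A = 2·(2, 21/2)−(3, 19)]
2. B_y = 2  [B = 2·M−A = 2·(2, 21/2)−(3, 19)]
   so B = (1, 2)

B = (1, 2)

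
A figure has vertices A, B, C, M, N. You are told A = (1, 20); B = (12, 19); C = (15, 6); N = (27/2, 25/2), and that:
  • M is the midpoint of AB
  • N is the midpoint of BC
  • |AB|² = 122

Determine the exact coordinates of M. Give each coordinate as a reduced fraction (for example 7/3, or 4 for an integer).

1. M_x = 13/2  [2·M = A+B = (1, 20)+(12, 19)]
2. M_y = 39/2  [2·M = A+B = (1, 20)+(12, 19)]
   so M = (13/2, 39/2)

M = (13/2, 39/2)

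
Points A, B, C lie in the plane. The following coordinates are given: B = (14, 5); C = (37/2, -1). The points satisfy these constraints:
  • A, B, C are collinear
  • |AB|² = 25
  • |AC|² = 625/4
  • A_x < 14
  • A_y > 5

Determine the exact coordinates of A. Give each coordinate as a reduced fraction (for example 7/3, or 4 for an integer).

A = (11, 9)

1. A_x = 11  [[A, B, C are collinear ⇒ 6x+9/2y-213/2=0] ∩ [|A−(14, 5)|²=25]]
2. A_y = 9  [[A, B, C are collinear ⇒ 6x+9/2y-213/2=0] ∩ [|A−(14, 5)|²=25]]
   so A = (11, 9)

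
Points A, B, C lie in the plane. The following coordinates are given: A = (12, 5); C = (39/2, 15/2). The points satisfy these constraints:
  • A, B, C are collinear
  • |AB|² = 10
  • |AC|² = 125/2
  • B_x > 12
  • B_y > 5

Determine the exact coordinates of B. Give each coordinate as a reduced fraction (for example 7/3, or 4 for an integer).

B = (15, 6)

1. B_x = 15  [[A, B, C are collinear ⇒ 5/2x-15/2y+15/2=0] ∩ [|B−(12, 5)|²=10]]
2. B_y = 6  [[A, B, C are collinear ⇒ 5/2x-15/2y+15/2=0] ∩ [|B−(12, 5)|²=10]]
   so B = (15, 6)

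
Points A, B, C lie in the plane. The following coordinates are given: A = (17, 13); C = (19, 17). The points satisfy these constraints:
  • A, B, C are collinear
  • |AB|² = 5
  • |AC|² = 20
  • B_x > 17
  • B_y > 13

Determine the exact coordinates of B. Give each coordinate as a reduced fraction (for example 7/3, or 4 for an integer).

1. B_x = 18  [[A, B, C are collinear ⇒ 4x-2y-42=0] ∩ [|B−(17, 13)|²=5]]
2. B_y = 15  [[A, B, C are collinear ⇒ 4x-2y-42=0] ∩ [|B−(17, 13)|²=5]]
   so B = (18, 15)

B = (18, 15)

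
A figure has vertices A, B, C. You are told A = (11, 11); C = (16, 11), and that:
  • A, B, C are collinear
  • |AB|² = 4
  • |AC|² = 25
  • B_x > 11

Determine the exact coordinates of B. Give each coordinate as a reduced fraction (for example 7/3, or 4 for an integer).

B = (13, 11)

1. B_x = 13  [[A, B, C are collinear ⇒ -5y+55=0] ∩ [|B−(11, 11)|²=4]]
2. B_y = 11  [[A, B, C are collinear ⇒ -5y+55=0] ∩ [|B−(11, 11)|²=4]]
   so B = (13, 11)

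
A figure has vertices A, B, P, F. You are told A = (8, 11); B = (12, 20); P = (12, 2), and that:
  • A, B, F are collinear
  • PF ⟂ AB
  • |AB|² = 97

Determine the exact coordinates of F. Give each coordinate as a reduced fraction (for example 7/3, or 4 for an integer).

1. F_x = 516/97  [[A, B, F are collinear ⇒ -9x+4y+28=0] ∩ [PF ⟂ AB ⇒ 4x+9y-66=0]]
2. F_y = 482/97  [[A, B, F are collinear ⇒ -9x+4y+28=0] ∩ [PF ⟂ AB ⇒ 4x+9y-66=0]]
   so F = (516/97, 482/97)

F = (516/97, 482/97)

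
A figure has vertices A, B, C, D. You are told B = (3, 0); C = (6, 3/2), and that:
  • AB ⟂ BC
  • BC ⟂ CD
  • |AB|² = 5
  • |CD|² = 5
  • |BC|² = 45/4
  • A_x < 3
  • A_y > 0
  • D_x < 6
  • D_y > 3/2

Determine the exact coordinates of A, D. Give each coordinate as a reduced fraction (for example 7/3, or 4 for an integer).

1. A_x = 2  [[AB ⟂ BC ⇒ -3x-3/2y+9=0] ∩ [|A−(3, 0)|²=5]]
2. A_y = 2  [[AB ⟂ BC ⇒ -3x-3/2y+9=0] ∩ [|A−(3, 0)|²=5]]
   so A = (2, 2)
3. D_x = 5  [[BC ⟂ CD ⇒ 3x+3/2y-81/4=0] ∩ [|D−(6, 3/2)|²=5]]
4. D_y = 7/2  [[BC ⟂ CD ⇒ 3x+3/2y-81/4=0] ∩ [|D−(6, 3/2)|²=5]]
   so D = (5, 7/2)

A = (2, 2)
D = (5, 7/2)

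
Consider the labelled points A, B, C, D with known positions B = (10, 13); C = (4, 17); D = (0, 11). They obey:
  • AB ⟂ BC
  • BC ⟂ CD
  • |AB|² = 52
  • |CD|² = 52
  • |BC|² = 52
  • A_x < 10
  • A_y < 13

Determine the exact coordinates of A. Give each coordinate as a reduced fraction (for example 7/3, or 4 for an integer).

1. A_x = 6  [[AB ⟂ BC ⇒ 6x-4y-8=0] ∩ [|A−(10, 13)|²=52]]
2. A_y = 7  [[AB ⟂ BC ⇒ 6x-4y-8=0] ∩ [|A−(10, 13)|²=52]]
   so A = (6, 7)

A = (6, 7)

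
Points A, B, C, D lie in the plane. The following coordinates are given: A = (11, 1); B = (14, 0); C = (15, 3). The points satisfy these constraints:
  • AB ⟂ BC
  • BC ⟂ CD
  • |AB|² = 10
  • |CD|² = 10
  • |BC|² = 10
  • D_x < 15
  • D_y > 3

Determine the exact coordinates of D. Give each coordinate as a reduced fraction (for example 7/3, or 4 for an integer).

1. D_x = 12  [[BC ⟂ CD ⇒ 1x+3y-24=0] ∩ [|D−(15, 3)|²=10]]
2. D_y = 4  [[BC ⟂ CD ⇒ 1x+3y-24=0] ∩ [|D−(15, 3)|²=10]]
   so D = (12, 4)

D = (12, 4)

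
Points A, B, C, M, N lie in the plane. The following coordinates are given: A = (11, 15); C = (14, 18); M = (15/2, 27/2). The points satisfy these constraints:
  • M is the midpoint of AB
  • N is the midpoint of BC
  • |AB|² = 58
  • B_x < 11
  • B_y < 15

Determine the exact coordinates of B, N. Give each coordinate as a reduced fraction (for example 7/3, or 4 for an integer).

1. B_x = 4  [B = 2·M−A = 2·(15/2, 27/2)−(11, 15)]
2. B_y = 12  [B = 2·M−A = 2·(15/2, 27/2)−(11, 15)]
   so B = (4, 12)
3. N_x = 9  [2·N = B+C = (4, 12)+(14, 18)]
4. N_y = 15  [2·N = B+C = (4, 12)+(14, 18)]
   so N = (9, 15)

B = (4, 12)
N = (9, 15)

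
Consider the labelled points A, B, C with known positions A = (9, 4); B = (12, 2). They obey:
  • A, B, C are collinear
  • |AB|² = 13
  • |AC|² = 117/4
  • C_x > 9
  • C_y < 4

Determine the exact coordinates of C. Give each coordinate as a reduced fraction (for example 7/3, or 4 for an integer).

1. C_x = 27/2  [[A, B, C are collinear ⇒ 2x+3y-30=0] ∩ [|C−(9, 4)|²=117/4]]
2. C_y = 1  [[A, B, C are collinear ⇒ 2x+3y-30=0] ∩ [|C−(9, 4)|²=117/4]]
   so C = (27/2, 1)

C = (27/2, 1)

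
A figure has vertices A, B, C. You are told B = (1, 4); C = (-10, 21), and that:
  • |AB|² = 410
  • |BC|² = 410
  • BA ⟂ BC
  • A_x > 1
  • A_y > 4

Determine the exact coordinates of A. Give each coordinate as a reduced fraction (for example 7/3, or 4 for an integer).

1. A_x = 18  [[BA ⟂ BC ⇒ -11x+17y-57=0] ∩ [|A−(1, 4)|²=410]]
2. A_y = 15  [[BA ⟂ BC ⇒ -11x+17y-57=0] ∩ [|A−(1, 4)|²=410]]
   so A = (18, 15)

A = (18, 15)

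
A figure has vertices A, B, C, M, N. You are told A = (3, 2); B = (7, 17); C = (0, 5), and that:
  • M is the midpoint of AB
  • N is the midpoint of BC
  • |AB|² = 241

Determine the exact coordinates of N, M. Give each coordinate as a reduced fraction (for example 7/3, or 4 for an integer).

N = (7/2, 11)
M = (5, 19/2)

1. M_x = 5  [2·M = A+B = (3, 2)+(7, 17)]
2. M_y = 19/2  [2·M = A+B = (3, 2)+(7, 17)]
   so M = (5, 19/2)
3. N_x = 7/2  [2·N = B+C = (7, 17)+(0, 5)]
4. N_y = 11  [2·N = B+C = (7, 17)+(0, 5)]
   so N = (7/2, 11)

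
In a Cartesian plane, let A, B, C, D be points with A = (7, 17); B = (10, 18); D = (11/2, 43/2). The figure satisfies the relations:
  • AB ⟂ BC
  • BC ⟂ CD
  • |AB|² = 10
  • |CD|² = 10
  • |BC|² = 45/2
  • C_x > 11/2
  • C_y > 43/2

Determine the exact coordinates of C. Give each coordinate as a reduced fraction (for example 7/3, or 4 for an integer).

C = (17/2, 45/2)

1. C_x = 17/2  [[AB ⟂ BC ⇒ 3x+1y-48=0] ∩ [|C−(11/2, 43/2)|²=10]]
2. C_y = 45/2  [[AB ⟂ BC ⇒ 3x+1y-48=0] ∩ [|C−(11/2, 43/2)|²=10]]
   so C = (17/2, 45/2)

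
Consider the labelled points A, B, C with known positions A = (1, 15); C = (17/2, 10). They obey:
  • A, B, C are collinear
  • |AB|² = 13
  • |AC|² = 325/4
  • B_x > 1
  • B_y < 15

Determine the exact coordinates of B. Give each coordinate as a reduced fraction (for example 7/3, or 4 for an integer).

B = (4, 13)

1. B_x = 4  [[A, B, C are collinear ⇒ -5x-15/2y+235/2=0] ∩ [|B−(1, 15)|²=13]]
2. B_y = 13  [[A, B, C are collinear ⇒ -5x-15/2y+235/2=0] ∩ [|B−(1, 15)|²=13]]
   so B = (4, 13)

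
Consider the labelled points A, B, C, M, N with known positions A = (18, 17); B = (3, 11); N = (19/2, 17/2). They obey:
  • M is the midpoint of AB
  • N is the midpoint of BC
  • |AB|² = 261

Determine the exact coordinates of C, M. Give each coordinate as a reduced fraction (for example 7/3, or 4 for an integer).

C = (16, 6)
M = (21/2, 14)

1. M_x = 21/2  [2·M = A+B = (18, 17)+(3, 11)]
2. M_y = 14  [2·M = A+B = (18, 17)+(3, 11)]
   so M = (21/2, 14)
3. C_x = 16  [C = 2·N−B = 2·(19/2, 17/2)−(3, 11)]
4. C_y = 6  [C = 2·N−B = 2·(19/2, 17/2)−(3, 11)]
   so C = (16, 6)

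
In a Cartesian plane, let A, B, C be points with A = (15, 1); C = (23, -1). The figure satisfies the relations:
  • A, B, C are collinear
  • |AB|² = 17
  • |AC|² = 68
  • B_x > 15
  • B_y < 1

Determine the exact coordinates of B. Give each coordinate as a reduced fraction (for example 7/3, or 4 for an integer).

B = (19, 0)

1. B_x = 19  [[A, B, C are collinear ⇒ -2x-8y+38=0] ∩ [|B−(15, 1)|²=17]]
2. B_y = 0  [[A, B, C are collinear ⇒ -2x-8y+38=0] ∩ [|B−(15, 1)|²=17]]
   so B = (19, 0)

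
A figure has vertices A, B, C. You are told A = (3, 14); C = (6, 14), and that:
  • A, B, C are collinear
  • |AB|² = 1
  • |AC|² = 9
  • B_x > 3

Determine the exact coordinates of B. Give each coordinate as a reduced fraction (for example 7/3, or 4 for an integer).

B = (4, 14)

1. B_x = 4  [[A, B, C are collinear ⇒ -3y+42=0] ∩ [|B−(3, 14)|²=1]]
2. B_y = 14  [[A, B, C are collinear ⇒ -3y+42=0] ∩ [|B−(3, 14)|²=1]]
   so B = (4, 14)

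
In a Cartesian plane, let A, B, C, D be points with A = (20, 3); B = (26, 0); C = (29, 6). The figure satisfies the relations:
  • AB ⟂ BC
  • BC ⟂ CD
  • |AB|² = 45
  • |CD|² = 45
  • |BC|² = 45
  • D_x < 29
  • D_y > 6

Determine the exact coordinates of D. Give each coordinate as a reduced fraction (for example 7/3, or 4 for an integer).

D = (23, 9)

1. D_x = 23  [[BC ⟂ CD ⇒ 3x+6y-123=0] ∩ [|D−(29, 6)|²=45]]
2. D_y = 9  [[BC ⟂ CD ⇒ 3x+6y-123=0] ∩ [|D−(29, 6)|²=45]]
   so D = (23, 9)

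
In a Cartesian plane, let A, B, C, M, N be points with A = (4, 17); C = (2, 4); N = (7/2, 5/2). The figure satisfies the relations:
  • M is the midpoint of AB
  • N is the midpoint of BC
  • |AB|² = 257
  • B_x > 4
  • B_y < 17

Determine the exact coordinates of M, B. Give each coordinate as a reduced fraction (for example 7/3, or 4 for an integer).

M = (9/2, 9)
B = (5, 1)

1. B_x = 5  [B = 2·N−C = 2·(7/2, 5/2)−(2, 4)]
2. B_y = 1  [B = 2·N−C = 2·(7/2, 5/2)−(2, 4)]
   so B = (5, 1)
3. M_x = 9/2  [2·M = A+B = (4, 17)+(5, 1)]
4. M_y = 9  [2·M = A+B = (4, 17)+(5, 1)]
   so M = (9/2, 9)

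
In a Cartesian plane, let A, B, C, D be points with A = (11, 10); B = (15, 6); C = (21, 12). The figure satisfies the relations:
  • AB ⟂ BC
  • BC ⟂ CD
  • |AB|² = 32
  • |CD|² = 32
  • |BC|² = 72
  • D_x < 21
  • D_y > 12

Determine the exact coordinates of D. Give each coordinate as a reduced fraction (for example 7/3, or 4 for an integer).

1. D_x = 17  [[BC ⟂ CD ⇒ 6x+6y-198=0] ∩ [|D−(21, 12)|²=32]]
2. D_y = 16  [[BC ⟂ CD ⇒ 6x+6y-198=0] ∩ [|D−(21, 12)|²=32]]
   so D = (17, 16)

D = (17, 16)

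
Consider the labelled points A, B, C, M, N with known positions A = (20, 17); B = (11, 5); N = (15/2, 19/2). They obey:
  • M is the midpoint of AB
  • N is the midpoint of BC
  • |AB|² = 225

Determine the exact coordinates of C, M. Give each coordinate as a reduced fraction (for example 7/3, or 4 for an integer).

1. M_x = 31/2  [2·M = A+B = (20, 17)+(11, 5)]
2. M_y = 11  [2·M = A+B = (20, 17)+(11, 5)]
   so M = (31/2, 11)
3. C_x = 4  [C = 2·N−B = 2·(15/2, 19/2)−(11, 5)]
4. C_y = 14  [C = 2·N−B = 2·(15/2, 19/2)−(11, 5)]
   so C = (4, 14)

C = (4, 14)
M = (31/2, 11)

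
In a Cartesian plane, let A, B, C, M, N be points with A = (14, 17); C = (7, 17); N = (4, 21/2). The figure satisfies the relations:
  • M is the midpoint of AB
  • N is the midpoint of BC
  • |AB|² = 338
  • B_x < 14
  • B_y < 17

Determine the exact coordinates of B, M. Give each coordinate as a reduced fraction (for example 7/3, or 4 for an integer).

1. B_x = 1  [B = 2·N−C = 2·(4, 21/2)−(7, 17)]
2. B_y = 4  [B = 2·N−C = 2·(4, 21/2)−(7, 17)]
   so B = (1, 4)
3. M_x = 15/2  [2·M = A+B = (14, 17)+(1, 4)]
4. M_y = 21/2  [2·M = A+B = (14, 17)+(1, 4)]
   so M = (15/2, 21/2)

B = (1, 4)
M = (15/2, 21/2)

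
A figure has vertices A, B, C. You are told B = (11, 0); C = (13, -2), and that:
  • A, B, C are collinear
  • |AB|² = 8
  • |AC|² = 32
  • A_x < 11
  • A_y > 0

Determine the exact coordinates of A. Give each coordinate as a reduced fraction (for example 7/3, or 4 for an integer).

1. A_x = 9  [[A, B, C are collinear ⇒ 2x+2y-22=0] ∩ [|A−(11, 0)|²=8]]
2. A_y = 2  [[A, B, C are collinear ⇒ 2x+2y-22=0] ∩ [|A−(11, 0)|²=8]]
   so A = (9, 2)

A = (9, 2)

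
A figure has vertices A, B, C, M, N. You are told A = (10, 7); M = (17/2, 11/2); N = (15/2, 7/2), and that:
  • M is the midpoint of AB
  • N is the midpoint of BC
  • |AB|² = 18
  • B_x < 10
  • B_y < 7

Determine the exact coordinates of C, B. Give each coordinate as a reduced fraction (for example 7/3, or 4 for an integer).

1. B_x = 7  [B = 2·M−A = 2·(17/2, 11/2)−(10, 7)]
2. B_y = 4  [B = 2·M−A = 2·(17/2, 11/2)−(10, 7)]
   so B = (7, 4)
3. C_x = 8  [C = 2·N−B = 2·(15/2, 7/2)−(7, 4)]
4. C_y = 3  [C = 2·N−B = 2·(15/2, 7/2)−(7, 4)]
   so C = (8, 3)

C = (8, 3)
B = (7, 4)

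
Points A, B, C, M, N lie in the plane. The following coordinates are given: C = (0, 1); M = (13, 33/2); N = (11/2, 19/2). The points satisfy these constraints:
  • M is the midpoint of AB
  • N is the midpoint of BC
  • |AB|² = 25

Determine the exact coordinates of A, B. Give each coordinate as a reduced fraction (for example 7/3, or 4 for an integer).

A = (15, 15)
B = (11, 18)

1. B_x = 11  [B = 2·N−C = 2·(11/2, 19/2)−(0, 1)]
2. B_y = 18  [B = 2·N−C = 2·(11/2, 19/2)−(0, 1)]
   so B = (11, 18)
3. A_x = 15  [A = 2·M−B = 2·(13, 33/2)−(11, 18)]
4. A_y = 15  [A = 2·M−B = 2·(13, 33/2)−(11, 18)]
   so A = (15, 15)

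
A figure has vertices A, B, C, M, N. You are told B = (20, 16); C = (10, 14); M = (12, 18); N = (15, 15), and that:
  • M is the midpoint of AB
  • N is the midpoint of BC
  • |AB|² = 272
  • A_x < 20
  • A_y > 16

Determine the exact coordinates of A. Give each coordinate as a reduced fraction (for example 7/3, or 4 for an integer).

1. A_x = 4  [A = 2·M−B = 2·(12, 18)−(20, 16)]
2. A_y = 20  [A = 2·M−B = 2·(12, 18)−(20, 16)]
   so A = (4, 20)

A = (4, 20)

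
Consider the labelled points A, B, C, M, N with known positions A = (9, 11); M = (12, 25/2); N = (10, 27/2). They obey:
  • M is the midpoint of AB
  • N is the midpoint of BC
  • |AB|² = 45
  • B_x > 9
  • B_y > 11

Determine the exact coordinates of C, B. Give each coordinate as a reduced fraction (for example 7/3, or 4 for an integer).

1. B_x = 15  [B = 2·M−A = 2·(12, 25/2)−(9, 11)]
2. B_y = 14  [B = 2·M−A = 2·(12, 25/2)−(9, 11)]
   so B = (15, 14)
3. C_x = 5  [C = 2·N−B = 2·(10, 27/2)−(15, 14)]
4. C_y = 13  [C = 2·N−B = 2·(10, 27/2)−(15, 14)]
   so C = (5, 13)

C = (5, 13)
B = (15, 14)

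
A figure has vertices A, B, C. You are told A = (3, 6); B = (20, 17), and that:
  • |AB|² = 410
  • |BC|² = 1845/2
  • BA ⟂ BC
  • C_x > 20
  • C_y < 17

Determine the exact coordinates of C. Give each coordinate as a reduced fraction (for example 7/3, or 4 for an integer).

C = (73/2, -17/2)

1. C_x = 73/2  [[BA ⟂ BC ⇒ -17x-11y+527=0] ∩ [|C−(20, 17)|²=1845/2]]
2. C_y = -17/2  [[BA ⟂ BC ⇒ -17x-11y+527=0] ∩ [|C−(20, 17)|²=1845/2]]
   so C = (73/2, -17/2)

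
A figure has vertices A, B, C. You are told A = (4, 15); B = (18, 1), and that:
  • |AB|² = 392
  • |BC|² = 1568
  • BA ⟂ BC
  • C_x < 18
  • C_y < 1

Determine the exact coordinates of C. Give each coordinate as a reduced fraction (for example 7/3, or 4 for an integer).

C = (-10, -27)

1. C_x = -10  [[BA ⟂ BC ⇒ -14x+14y+238=0] ∩ [|C−(18, 1)|²=1568]]
2. C_y = -27  [[BA ⟂ BC ⇒ -14x+14y+238=0] ∩ [|C−(18, 1)|²=1568]]
   so C = (-10, -27)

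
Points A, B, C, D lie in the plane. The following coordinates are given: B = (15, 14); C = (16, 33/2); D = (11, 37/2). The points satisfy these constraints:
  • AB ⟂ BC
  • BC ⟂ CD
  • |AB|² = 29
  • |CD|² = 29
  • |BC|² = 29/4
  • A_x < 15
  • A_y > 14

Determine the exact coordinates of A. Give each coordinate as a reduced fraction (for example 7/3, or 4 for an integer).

A = (10, 16)

1. A_x = 10  [[AB ⟂ BC ⇒ -1x-5/2y+50=0] ∩ [|A−(15, 14)|²=29]]
2. A_y = 16  [[AB ⟂ BC ⇒ -1x-5/2y+50=0] ∩ [|A−(15, 14)|²=29]]
   so A = (10, 16)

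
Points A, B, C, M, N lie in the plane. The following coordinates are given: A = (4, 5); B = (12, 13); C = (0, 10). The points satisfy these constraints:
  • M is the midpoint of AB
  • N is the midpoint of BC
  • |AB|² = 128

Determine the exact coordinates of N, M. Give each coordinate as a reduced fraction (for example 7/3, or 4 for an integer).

N = (6, 23/2)
M = (8, 9)

1. M_x = 8  [2·M = A+B = (4, 5)+(12, 13)]
2. M_y = 9  [2·M = A+B = (4, 5)+(12, 13)]
   so M = (8, 9)
3. N_x = 6  [2·N = B+C = (12, 13)+(0, 10)]
4. N_y = 23/2  [2·N = B+C = (12, 13)+(0, 10)]
   so N = (6, 23/2)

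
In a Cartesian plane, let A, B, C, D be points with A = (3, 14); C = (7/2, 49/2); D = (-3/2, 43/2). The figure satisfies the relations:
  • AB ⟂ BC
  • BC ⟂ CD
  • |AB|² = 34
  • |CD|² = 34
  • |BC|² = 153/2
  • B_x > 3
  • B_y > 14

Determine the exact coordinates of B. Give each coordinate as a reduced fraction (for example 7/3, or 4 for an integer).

B = (8, 17)

1. B_x = 8  [[BC ⟂ CD ⇒ 5x+3y-91=0] ∩ [|B−(3, 14)|²=34]]
2. B_y = 17  [[BC ⟂ CD ⇒ 5x+3y-91=0] ∩ [|B−(3, 14)|²=34]]
   so B = (8, 17)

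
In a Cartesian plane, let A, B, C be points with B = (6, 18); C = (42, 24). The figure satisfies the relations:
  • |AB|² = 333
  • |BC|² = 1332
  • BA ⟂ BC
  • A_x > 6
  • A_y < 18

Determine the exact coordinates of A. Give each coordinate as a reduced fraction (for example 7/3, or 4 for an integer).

A = (9, 0)

1. A_x = 9  [[BA ⟂ BC ⇒ 36x+6y-324=0] ∩ [|A−(6, 18)|²=333]]
2. A_y = 0  [[BA ⟂ BC ⇒ 36x+6y-324=0] ∩ [|A−(6, 18)|²=333]]
   so A = (9, 0)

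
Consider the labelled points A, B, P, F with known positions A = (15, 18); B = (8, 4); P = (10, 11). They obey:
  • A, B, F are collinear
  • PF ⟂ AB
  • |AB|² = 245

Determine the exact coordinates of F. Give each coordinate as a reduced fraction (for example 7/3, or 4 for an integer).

1. F_x = 56/5  [[A, B, F are collinear ⇒ 14x-7y-84=0] ∩ [PF ⟂ AB ⇒ -7x-14y+224=0]]
2. F_y = 52/5  [[A, B, F are collinear ⇒ 14x-7y-84=0] ∩ [PF ⟂ AB ⇒ -7x-14y+224=0]]
   so F = (56/5, 52/5)

F = (56/5, 52/5)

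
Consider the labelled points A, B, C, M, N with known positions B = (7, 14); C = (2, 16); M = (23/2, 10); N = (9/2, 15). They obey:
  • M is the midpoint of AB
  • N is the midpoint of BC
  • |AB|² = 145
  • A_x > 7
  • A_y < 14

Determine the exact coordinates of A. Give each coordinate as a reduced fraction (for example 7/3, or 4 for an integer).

A = (16, 6)

1. A_x = 16  [A = 2·M−B = 2·(23/2, 10)−(7, 14)]
2. A_y = 6  [A = 2·M−B = 2·(23/2, 10)−(7, 14)]
   so A = (16, 6)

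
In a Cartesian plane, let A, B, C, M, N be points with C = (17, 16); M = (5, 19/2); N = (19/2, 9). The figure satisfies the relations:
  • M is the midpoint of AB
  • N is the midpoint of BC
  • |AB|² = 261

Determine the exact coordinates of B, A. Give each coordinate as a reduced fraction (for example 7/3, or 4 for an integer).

B = (2, 2)
A = (8, 17)

1. B_x = 2  [B = 2·N−C = 2·(19/2, 9)−(17, 16)]
2. B_y = 2  [B = 2·N−C = 2·(19/2, 9)−(17, 16)]
   so B = (2, 2)
3. A_x = 8  [A = 2·M−B = 2·(5, 19/2)−(2, 2)]
4. A_y = 17  [A = 2·M−B = 2·(5, 19/2)−(2, 2)]
   so A = (8, 17)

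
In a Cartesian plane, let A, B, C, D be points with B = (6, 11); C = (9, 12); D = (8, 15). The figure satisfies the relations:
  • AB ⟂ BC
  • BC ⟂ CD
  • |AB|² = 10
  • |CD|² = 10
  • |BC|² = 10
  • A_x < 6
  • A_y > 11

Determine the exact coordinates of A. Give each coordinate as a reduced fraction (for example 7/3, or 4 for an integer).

1. A_x = 5  [[AB ⟂ BC ⇒ -3x-1y+29=0] ∩ [|A−(6, 11)|²=10]]
2. A_y = 14  [[AB ⟂ BC ⇒ -3x-1y+29=0] ∩ [|A−(6, 11)|²=10]]
   so A = (5, 14)

A = (5, 14)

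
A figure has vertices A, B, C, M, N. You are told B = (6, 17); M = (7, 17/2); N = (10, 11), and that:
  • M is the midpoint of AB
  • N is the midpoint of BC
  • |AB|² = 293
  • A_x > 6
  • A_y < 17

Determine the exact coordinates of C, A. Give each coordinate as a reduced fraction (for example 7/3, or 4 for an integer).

C = (14, 5)
A = (8, 0)

1. A_x = 8  [A = 2·M−B = 2·(7, 17/2)−(6, 17)]
2. A_y = 0  [A = 2·M−B = 2·(7, 17/2)−(6, 17)]
   so A = (8, 0)
3. C_x = 14  [C = 2·N−B = 2·(10, 11)−(6, 17)]
4. C_y = 5  [C = 2·N−B = 2·(10, 11)−(6, 17)]
   so C = (14, 5)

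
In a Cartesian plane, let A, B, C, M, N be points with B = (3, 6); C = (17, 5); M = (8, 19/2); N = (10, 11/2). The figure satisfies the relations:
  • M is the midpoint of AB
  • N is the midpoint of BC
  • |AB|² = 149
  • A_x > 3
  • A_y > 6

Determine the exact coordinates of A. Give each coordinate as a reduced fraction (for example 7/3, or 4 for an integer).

1. A_x = 13  [A = 2·M−B = 2·(8, 19/2)−(3, 6)]
2. A_y = 13  [A = 2·M−B = 2·(8, 19/2)−(3, 6)]
   so A = (13, 13)

A = (13, 13)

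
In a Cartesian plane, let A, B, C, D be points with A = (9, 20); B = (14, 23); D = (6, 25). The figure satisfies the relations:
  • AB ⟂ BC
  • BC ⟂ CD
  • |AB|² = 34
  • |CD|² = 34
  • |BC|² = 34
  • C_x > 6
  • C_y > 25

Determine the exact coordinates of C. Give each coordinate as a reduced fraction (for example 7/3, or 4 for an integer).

1. C_x = 11  [[AB ⟂ BC ⇒ 5x+3y-139=0] ∩ [|C−(6, 25)|²=34]]
2. C_y = 28  [[AB ⟂ BC ⇒ 5x+3y-139=0] ∩ [|C−(6, 25)|²=34]]
   so C = (11, 28)

C = (11, 28)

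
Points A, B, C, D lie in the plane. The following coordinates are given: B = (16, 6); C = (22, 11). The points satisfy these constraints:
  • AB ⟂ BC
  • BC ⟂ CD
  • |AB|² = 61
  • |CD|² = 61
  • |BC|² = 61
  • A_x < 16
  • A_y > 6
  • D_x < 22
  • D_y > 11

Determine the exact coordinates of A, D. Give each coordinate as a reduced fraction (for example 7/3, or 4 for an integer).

A = (11, 12)
D = (17, 17)

1. A_x = 11  [[AB ⟂ BC ⇒ -6x-5y+126=0] ∩ [|A−(16, 6)|²=61]]
2. A_y = 12  [[AB ⟂ BC ⇒ -6x-5y+126=0] ∩ [|A−(16, 6)|²=61]]
   so A = (11, 12)
3. D_x = 17  [[BC ⟂ CD ⇒ 6x+5y-187=0] ∩ [|D−(22, 11)|²=61]]
4. D_y = 17  [[BC ⟂ CD ⇒ 6x+5y-187=0] ∩ [|D−(22, 11)|²=61]]
   so D = (17, 17)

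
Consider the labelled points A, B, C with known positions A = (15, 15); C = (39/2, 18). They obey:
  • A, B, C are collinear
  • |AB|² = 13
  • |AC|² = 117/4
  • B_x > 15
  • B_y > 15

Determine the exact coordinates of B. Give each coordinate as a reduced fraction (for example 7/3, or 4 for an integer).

B = (18, 17)

1. B_x = 18  [[A, B, C are collinear ⇒ 3x-9/2y+45/2=0] ∩ [|B−(15, 15)|²=13]]
2. B_y = 17  [[A, B, C are collinear ⇒ 3x-9/2y+45/2=0] ∩ [|B−(15, 15)|²=13]]
   so B = (18, 17)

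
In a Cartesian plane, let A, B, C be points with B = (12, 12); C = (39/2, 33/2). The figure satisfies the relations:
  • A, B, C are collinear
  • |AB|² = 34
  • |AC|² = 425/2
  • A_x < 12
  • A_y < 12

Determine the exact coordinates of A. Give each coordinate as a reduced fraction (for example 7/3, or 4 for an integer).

A = (7, 9)

1. A_x = 7  [[A, B, C are collinear ⇒ -9/2x+15/2y-36=0] ∩ [|A−(12, 12)|²=34]]
2. A_y = 9  [[A, B, C are collinear ⇒ -9/2x+15/2y-36=0] ∩ [|A−(12, 12)|²=34]]
   so A = (7, 9)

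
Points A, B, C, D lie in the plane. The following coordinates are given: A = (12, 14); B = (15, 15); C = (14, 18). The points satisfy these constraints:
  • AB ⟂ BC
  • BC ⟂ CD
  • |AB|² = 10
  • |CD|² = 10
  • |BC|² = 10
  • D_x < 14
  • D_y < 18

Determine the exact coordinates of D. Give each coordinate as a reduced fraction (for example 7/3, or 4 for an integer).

D = (11, 17)

1. D_x = 11  [[BC ⟂ CD ⇒ -1x+3y-40=0] ∩ [|D−(14, 18)|²=10]]
2. D_y = 17  [[BC ⟂ CD ⇒ -1x+3y-40=0] ∩ [|D−(14, 18)|²=10]]
   so D = (11, 17)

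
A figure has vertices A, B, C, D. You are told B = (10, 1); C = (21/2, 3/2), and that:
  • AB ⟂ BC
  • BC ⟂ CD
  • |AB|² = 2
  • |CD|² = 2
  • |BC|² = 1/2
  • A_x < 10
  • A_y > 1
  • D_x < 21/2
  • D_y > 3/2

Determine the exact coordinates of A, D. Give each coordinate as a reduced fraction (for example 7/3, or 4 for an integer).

A = (9, 2)
D = (19/2, 5/2)

1. A_x = 9  [[AB ⟂ BC ⇒ -1/2x-1/2y+11/2=0] ∩ [|A−(10, 1)|²=2]]
2. A_y = 2  [[AB ⟂ BC ⇒ -1/2x-1/2y+11/2=0] ∩ [|A−(10, 1)|²=2]]
   so A = (9, 2)
3. D_x = 19/2  [[BC ⟂ CD ⇒ 1/2x+1/2y-6=0] ∩ [|D−(21/2, 3/2)|²=2]]
4. D_y = 5/2  [[BC ⟂ CD ⇒ 1/2x+1/2y-6=0] ∩ [|D−(21/2, 3/2)|²=2]]
   so D = (19/2, 5/2)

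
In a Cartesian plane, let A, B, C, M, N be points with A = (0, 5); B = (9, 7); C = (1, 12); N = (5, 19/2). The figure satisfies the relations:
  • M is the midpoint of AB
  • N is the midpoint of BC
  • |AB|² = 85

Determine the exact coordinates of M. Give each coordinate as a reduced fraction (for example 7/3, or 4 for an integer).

1. M_x = 9/2  [2·M = A+B = (0, 5)+(9, 7)]
2. M_y = 6  [2·M = A+B = (0, 5)+(9, 7)]
   so M = (9/2, 6)

M = (9/2, 6)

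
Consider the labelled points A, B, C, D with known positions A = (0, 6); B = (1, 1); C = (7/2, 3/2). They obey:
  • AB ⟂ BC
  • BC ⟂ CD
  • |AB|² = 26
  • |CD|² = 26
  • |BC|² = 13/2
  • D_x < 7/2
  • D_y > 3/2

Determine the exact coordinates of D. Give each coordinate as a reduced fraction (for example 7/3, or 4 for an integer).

D = (5/2, 13/2)

1. D_x = 5/2  [[BC ⟂ CD ⇒ 5/2x+1/2y-19/2=0] ∩ [|D−(7/2, 3/2)|²=26]]
2. D_y = 13/2  [[BC ⟂ CD ⇒ 5/2x+1/2y-19/2=0] ∩ [|D−(7/2, 3/2)|²=26]]
   so D = (5/2, 13/2)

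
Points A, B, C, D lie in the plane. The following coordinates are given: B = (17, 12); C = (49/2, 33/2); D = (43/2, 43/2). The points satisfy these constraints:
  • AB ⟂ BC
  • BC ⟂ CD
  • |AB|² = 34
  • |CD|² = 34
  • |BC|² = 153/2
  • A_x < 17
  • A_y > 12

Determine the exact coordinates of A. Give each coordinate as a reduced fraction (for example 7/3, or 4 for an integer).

A = (14, 17)

1. A_x = 14  [[AB ⟂ BC ⇒ -15/2x-9/2y+363/2=0] ∩ [|A−(17, 12)|²=34]]
2. A_y = 17  [[AB ⟂ BC ⇒ -15/2x-9/2y+363/2=0] ∩ [|A−(17, 12)|²=34]]
   so A = (14, 17)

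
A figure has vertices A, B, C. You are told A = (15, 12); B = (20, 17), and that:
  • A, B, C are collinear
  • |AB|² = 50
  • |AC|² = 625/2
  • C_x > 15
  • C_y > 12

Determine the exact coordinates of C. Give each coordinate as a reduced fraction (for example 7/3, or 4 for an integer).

C = (55/2, 49/2)

1. C_x = 55/2  [[A, B, C are collinear ⇒ -5x+5y+15=0] ∩ [|C−(15, 12)|²=625/2]]
2. C_y = 49/2  [[A, B, C are collinear ⇒ -5x+5y+15=0] ∩ [|C−(15, 12)|²=625/2]]
   so C = (55/2, 49/2)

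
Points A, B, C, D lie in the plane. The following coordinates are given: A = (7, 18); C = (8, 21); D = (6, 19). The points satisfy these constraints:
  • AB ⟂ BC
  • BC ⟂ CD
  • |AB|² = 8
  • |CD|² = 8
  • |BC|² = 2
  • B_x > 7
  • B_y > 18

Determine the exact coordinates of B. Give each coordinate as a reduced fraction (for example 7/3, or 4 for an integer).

1. B_x = 9  [[BC ⟂ CD ⇒ 2x+2y-58=0] ∩ [|B−(7, 18)|²=8]]
2. B_y = 20  [[BC ⟂ CD ⇒ 2x+2y-58=0] ∩ [|B−(7, 18)|²=8]]
   so B = (9, 20)

B = (9, 20)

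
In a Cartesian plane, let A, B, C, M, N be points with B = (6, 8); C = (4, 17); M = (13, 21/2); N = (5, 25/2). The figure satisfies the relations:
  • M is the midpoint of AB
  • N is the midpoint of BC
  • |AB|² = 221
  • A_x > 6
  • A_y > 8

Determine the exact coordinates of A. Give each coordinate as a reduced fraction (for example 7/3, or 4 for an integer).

A = (20, 13)

1. A_x = 20  [A = 2·M−B = 2·(13, 21/2)−(6, 8)]
2. A_y = 13  [A = 2·M−B = 2·(13, 21/2)−(6, 8)]
   so A = (20, 13)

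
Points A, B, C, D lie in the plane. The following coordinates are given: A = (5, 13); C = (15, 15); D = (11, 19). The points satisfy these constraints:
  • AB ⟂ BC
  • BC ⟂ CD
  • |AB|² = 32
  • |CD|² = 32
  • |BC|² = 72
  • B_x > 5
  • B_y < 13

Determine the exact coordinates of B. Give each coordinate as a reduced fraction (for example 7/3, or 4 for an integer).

1. B_x = 9  [[BC ⟂ CD ⇒ 4x-4y=0] ∩ [|B−(5, 13)|²=32]]
2. B_y = 9  [[BC ⟂ CD ⇒ 4x-4y=0] ∩ [|B−(5, 13)|²=32]]
   so B = (9, 9)

B = (9, 9)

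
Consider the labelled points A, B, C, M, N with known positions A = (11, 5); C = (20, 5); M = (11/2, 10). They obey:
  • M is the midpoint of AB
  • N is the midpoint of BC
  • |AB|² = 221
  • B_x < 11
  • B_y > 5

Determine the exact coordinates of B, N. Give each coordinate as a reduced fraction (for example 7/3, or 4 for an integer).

1. B_x = 0  [B = 2·M−A = 2·(11/2, 10)−(11, 5)]
2. B_y = 15  [B = 2·M−A = 2·(11/2, 10)−(11, 5)]
   so B = (0, 15)
3. N_x = 10  [2·N = B+C = (0, 15)+(20, 5)]
4. N_y = 10  [2·N = B+C = (0, 15)+(20, 5)]
   so N = (10, 10)

B = (0, 15)
N = (10, 10)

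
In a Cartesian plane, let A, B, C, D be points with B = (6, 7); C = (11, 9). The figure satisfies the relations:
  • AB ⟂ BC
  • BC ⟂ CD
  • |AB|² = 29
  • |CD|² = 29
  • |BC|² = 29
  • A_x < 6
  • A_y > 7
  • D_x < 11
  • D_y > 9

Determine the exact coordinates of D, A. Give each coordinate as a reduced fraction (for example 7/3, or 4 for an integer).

D = (9, 14)
A = (4, 12)

1. D_x = 9  [[BC ⟂ CD ⇒ 5x+2y-73=0] ∩ [|D−(11, 9)|²=29]]
2. D_y = 14  [[BC ⟂ CD ⇒ 5x+2y-73=0] ∩ [|D−(11, 9)|²=29]]
   so D = (9, 14)
3. A_x = 4  [[AB ⟂ BC ⇒ -5x-2y+44=0] ∩ [|A−(6, 7)|²=29]]
4. A_y = 12  [[AB ⟂ BC ⇒ -5x-2y+44=0] ∩ [|A−(6, 7)|²=29]]
   so A = (4, 12)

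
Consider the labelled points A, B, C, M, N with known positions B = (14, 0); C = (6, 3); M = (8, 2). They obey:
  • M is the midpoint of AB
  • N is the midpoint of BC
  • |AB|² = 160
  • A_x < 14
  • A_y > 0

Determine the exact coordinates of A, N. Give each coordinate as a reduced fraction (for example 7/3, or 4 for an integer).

1. A_x = 2  [A = 2·M−B = 2·(8, 2)−(14, 0)]
2. A_y = 4  [A = 2·M−B = 2·(8, 2)−(14, 0)]
   so A = (2, 4)
3. N_x = 10  [2·N = B+C = (14, 0)+(6, 3)]
4. N_y = 3/2  [2·N = B+C = (14, 0)+(6, 3)]
   so N = (10, 3/2)

A = (2, 4)
N = (10, 3/2)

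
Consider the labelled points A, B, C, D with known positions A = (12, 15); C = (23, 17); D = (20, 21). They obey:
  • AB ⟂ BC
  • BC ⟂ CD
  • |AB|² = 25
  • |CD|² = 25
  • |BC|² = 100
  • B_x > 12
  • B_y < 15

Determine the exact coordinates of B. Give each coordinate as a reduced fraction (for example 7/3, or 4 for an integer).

1. B_x = 15  [[BC ⟂ CD ⇒ 3x-4y-1=0] ∩ [|B−(12, 15)|²=25]]
2. B_y = 11  [[BC ⟂ CD ⇒ 3x-4y-1=0] ∩ [|B−(12, 15)|²=25]]
   so B = (15, 11)

B = (15, 11)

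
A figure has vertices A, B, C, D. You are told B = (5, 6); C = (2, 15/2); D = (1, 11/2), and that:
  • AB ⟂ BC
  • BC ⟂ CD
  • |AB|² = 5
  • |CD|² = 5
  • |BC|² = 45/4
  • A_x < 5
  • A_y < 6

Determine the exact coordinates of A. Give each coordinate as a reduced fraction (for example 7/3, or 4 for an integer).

A = (4, 4)

1. A_x = 4  [[AB ⟂ BC ⇒ 3x-3/2y-6=0] ∩ [|A−(5, 6)|²=5]]
2. A_y = 4  [[AB ⟂ BC ⇒ 3x-3/2y-6=0] ∩ [|A−(5, 6)|²=5]]
   so A = (4, 4)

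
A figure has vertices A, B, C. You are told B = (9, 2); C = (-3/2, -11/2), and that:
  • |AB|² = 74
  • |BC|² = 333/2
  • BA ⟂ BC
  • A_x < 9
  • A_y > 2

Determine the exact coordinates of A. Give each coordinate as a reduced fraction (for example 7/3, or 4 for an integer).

A = (4, 9)

1. A_x = 4  [[BA ⟂ BC ⇒ -21/2x-15/2y+219/2=0] ∩ [|A−(9, 2)|²=74]]
2. A_y = 9  [[BA ⟂ BC ⇒ -21/2x-15/2y+219/2=0] ∩ [|A−(9, 2)|²=74]]
   so A = (4, 9)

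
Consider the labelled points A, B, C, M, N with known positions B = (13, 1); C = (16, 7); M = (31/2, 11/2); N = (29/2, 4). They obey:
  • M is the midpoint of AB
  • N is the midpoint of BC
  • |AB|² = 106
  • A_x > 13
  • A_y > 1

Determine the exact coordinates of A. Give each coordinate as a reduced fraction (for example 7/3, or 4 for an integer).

1. A_x = 18  [A = 2·M−B = 2·(31/2, 11/2)−(13, 1)]
2. A_y = 10  [A = 2·M−B = 2·(31/2, 11/2)−(13, 1)]
   so A = (18, 10)

A = (18, 10)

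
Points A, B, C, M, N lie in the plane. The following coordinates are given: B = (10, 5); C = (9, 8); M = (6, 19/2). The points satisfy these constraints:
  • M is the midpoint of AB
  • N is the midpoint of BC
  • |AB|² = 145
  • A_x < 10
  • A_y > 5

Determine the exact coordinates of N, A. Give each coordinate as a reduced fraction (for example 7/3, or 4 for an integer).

1. A_x = 2  [A = 2·M−B = 2·(6, 19/2)−(10, 5)]
2. A_y = 14  [A = 2·M−B = 2·(6, 19/2)−(10, 5)]
   so A = (2, 14)
3. N_x = 19/2  [2·N = B+C = (10, 5)+(9, 8)]
4. N_y = 13/2  [2·N = B+C = (10, 5)+(9, 8)]
   so N = (19/2, 13/2)

N = (19/2, 13/2)
A = (2, 14)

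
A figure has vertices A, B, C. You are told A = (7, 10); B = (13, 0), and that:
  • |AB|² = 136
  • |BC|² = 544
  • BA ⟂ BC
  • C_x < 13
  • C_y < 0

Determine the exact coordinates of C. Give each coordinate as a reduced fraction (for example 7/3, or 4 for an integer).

1. C_x = -7  [[BA ⟂ BC ⇒ -6x+10y+78=0] ∩ [|C−(13, 0)|²=544]]
2. C_y = -12  [[BA ⟂ BC ⇒ -6x+10y+78=0] ∩ [|C−(13, 0)|²=544]]
   so C = (-7, -12)

C = (-7, -12)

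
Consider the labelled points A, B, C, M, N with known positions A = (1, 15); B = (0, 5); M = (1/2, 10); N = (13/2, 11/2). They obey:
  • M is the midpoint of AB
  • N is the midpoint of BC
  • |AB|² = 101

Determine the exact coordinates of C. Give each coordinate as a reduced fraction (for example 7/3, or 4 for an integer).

C = (13, 6)

1. C_x = 13  [C = 2·N−B = 2·(13/2, 11/2)−(0, 5)]
2. C_y = 6  [C = 2·N−B = 2·(13/2, 11/2)−(0, 5)]
   so C = (13, 6)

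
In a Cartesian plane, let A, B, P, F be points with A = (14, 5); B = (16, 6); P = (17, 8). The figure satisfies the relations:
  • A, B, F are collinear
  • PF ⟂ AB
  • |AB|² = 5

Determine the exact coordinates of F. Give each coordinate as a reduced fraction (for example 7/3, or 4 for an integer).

1. F_x = 88/5  [[A, B, F are collinear ⇒ -1x+2y+4=0] ∩ [PF ⟂ AB ⇒ 2x+1y-42=0]]
2. F_y = 34/5  [[A, B, F are collinear ⇒ -1x+2y+4=0] ∩ [PF ⟂ AB ⇒ 2x+1y-42=0]]
   so F = (88/5, 34/5)

F = (88/5, 34/5)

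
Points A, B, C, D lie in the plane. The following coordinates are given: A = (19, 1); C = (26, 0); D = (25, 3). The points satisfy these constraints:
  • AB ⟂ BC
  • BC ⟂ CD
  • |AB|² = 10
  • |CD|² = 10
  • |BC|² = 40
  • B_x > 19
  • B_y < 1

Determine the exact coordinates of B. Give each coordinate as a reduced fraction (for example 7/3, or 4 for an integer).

B = (20, -2)

1. B_x = 20  [[BC ⟂ CD ⇒ 1x-3y-26=0] ∩ [|B−(19, 1)|²=10]]
2. B_y = -2  [[BC ⟂ CD ⇒ 1x-3y-26=0] ∩ [|B−(19, 1)|²=10]]
   so B = (20, -2)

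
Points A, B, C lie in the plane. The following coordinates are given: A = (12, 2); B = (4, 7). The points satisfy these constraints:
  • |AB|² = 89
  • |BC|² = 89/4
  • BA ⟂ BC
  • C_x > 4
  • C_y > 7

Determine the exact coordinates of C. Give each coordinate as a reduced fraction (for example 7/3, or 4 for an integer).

1. C_x = 13/2  [[BA ⟂ BC ⇒ 8x-5y+3=0] ∩ [|C−(4, 7)|²=89/4]]
2. C_y = 11  [[BA ⟂ BC ⇒ 8x-5y+3=0] ∩ [|C−(4, 7)|²=89/4]]
   so C = (13/2, 11)

C = (13/2, 11)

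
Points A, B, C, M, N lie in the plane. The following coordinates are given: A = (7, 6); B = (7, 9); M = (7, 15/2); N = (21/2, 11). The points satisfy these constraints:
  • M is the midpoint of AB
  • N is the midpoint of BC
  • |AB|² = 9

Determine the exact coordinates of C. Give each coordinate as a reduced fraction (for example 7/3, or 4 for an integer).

1. C_x = 14  [C = 2·N−B = 2·(21/2, 11)−(7, 9)]
2. C_y = 13  [C = 2·N−B = 2·(21/2, 11)−(7, 9)]
   so C = (14, 13)

C = (14, 13)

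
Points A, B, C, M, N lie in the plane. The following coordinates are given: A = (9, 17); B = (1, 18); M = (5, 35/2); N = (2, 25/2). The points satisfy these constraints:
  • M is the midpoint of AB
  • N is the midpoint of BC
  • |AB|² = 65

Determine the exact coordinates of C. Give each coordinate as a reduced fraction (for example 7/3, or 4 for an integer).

C = (3, 7)

1. C_x = 3  [C = 2·N−B = 2·(2, 25/2)−(1, 18)]
2. C_y = 7  [C = 2·N−B = 2·(2, 25/2)−(1, 18)]
   so C = (3, 7)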